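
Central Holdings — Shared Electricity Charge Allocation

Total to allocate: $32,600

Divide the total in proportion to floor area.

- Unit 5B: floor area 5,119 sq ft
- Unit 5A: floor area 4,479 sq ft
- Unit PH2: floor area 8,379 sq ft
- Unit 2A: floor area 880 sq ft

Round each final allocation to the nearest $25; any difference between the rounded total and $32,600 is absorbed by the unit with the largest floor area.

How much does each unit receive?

Unit 5B: $8,850; Unit 5A: $7,750; Unit PH2: $14,475; Unit 2A: $1,525

Combined floor area = 5,119 + 4,479 + 8,379 + 880 = 18,857.
Raw shares: Unit 5B 8,849.73; Unit 5A 7,743.30; Unit PH2 14,485.62; Unit 2A 1,521.34.
After rounding ($25): Unit 5B $8,850; Unit 5A $7,750; Unit PH2 $14,475; Unit 2A $1,525. Sum = $32,600.
Rounded total matches; no reconciliation needed.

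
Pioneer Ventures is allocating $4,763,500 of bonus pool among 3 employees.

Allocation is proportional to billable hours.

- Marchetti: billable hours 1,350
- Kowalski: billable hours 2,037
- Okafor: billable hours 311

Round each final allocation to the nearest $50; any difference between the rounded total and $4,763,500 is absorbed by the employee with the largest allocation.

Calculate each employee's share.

Marchetti: $1,738,950 | Kowalski: $2,623,950 | Okafor: $400,600

Combined billable hours = 3,698.
Raw shares: Marchetti 1,350/3,698 × $4,763,500 = 1,738,973.77; Kowalski 2,037/3,698 × $4,763,500 = 2,623,918.20; Okafor 311/3,698 × $4,763,500 = 400,608.03.
Rounded to nearest $50: Marchetti $1,738,950; Kowalski $2,623,900; Okafor $400,600. Sum = $4,763,450.
Difference $4,763,500 − $4,763,450 = +$50 applied to largest allocation (Kowalski): Kowalski becomes $2,623,950.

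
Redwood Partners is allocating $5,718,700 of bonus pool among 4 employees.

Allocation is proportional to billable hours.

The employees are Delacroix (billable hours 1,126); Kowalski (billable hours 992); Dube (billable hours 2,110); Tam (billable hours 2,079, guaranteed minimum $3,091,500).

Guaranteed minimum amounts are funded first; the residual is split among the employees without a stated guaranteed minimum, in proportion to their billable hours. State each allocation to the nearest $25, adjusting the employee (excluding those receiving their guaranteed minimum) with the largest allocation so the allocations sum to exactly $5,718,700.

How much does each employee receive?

Fund the minimums — Tam $3,091,500. Residual $2,627,200.
Residual split over remaining billable hours 4,228: Delacroix 699,675.31 → $699,675; Kowalski 616,410.22 → $616,400; Dube 1,311,114.47 → $1,311,125.

Delacroix: $699,675; Kowalski: $616,400; Dube: $1,311,125; Tam: $3,091,500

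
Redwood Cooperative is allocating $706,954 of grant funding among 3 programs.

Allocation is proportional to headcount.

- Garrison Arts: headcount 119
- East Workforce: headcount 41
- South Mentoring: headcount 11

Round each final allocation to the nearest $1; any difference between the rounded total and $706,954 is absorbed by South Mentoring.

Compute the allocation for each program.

Garrison Arts: $491,974; East Workforce: $169,504; South Mentoring: $45,476

Sum of headcount: 171.
Raw shares: Garrison Arts 119/171 × $706,954 = 491,973.84; East Workforce 41/171 × $706,954 = 169,503.59; South Mentoring 11/171 × $706,954 = 45,476.57.
At nearest $1: Garrison Arts $491,974; East Workforce $169,504; South Mentoring $45,477. Sum = $706,955.
Difference $706,954 − $706,955 = −$1 applied to South Mentoring: South Mentoring becomes $45,476.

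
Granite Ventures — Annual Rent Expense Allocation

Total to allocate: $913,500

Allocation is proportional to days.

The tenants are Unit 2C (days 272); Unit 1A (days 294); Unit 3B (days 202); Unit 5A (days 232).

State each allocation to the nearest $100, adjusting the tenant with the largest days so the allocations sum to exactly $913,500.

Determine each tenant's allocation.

Unit 2C: $248,500; Unit 1A: $268,600; Unit 3B: $184,500; Unit 5A: $211,900

Days total: 272 + 294 + 202 + 232 = 1,000.
Pro-rata amounts: Unit 2C 248,472.00; Unit 1A 268,569.00; Unit 3B 184,527.00; Unit 5A 211,932.00.
After rounding ($100): Unit 2C $248,500; Unit 1A $268,600; Unit 3B $184,500; Unit 5A $211,900. Sum = $913,500.
No rounding difference to absorb.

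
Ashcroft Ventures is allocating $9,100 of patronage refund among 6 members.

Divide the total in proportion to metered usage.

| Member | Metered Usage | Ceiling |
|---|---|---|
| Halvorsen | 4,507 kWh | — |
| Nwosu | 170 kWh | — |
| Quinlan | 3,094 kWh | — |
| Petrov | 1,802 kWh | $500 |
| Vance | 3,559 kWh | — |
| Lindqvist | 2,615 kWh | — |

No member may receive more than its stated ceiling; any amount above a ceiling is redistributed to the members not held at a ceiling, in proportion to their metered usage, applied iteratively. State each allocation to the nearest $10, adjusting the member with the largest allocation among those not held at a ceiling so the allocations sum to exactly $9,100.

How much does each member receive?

Combined metered usage = 15,747.
Unconstrained shares: Halvorsen 2,604.54; Nwosu 98.24; Quinlan 1,787.99; Petrov 1,041.35; Vance 2,056.70; Lindqvist 1,511.18.
Cap binds for Petrov ($500); balance $8,600 reallocated over remaining metered usage 13,945.
Shares after redistribution: Halvorsen 2,779.51 → $2,780; Nwosu 104.84 → $100; Quinlan 1,908.10 → $1,910; Vance 2,194.87 → $2,190; Lindqvist 1,612.69 → $1,610.
Rounding difference +$10 applied to Halvorsen → $2,790.

Halvorsen: $2,790; Nwosu: $100; Quinlan: $1,910; Petrov: $500; Vance: $2,190; Lindqvist: $1,610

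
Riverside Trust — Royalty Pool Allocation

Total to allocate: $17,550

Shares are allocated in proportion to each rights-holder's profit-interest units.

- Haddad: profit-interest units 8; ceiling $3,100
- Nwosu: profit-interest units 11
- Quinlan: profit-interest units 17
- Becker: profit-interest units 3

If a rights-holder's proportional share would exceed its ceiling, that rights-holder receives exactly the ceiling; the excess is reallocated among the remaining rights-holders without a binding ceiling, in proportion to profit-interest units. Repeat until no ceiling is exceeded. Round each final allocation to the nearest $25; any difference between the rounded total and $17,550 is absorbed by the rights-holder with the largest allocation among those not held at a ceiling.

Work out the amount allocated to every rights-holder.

Combined profit-interest units = 39.
Pro-rata shares before constraints: Haddad 3,600.00; Nwosu 4,950.00; Quinlan 7,650.00; Becker 1,350.00.
Cap binds for Haddad ($3,100); balance $14,450 reallocated over remaining profit-interest units 31.
Shares after redistribution: Nwosu 5,127.42 → $5,125; Quinlan 7,924.19 → $7,925; Becker 1,398.39 → $1,400.

Haddad: $3,100 · Nwosu: $5,125 · Quinlan: $7,925 · Becker: $1,400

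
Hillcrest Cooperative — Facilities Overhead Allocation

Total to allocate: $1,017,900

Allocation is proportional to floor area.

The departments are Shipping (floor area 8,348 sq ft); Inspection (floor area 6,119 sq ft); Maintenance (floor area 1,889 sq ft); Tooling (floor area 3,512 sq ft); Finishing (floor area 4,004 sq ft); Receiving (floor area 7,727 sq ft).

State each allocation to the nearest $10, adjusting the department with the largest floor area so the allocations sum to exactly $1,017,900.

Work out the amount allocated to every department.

Total floor area = 31,599.
Raw shares: Shipping 8,348/31,599 × $1,017,900 = 268,914.50; Inspection 6,119/31,599 × $1,017,900 = 197,111.62; Maintenance 1,889/31,599 × $1,017,900 = 60,850.44; Tooling 3,512/31,599 × $1,017,900 = 113,132.21; Finishing 4,004/31,599 × $1,017,900 = 128,981.03; Receiving 7,727/31,599 × $1,017,900 = 248,910.20.
Rounded to nearest $10: Shipping $268,910; Inspection $197,110; Maintenance $60,850; Tooling $113,130; Finishing $128,980; Receiving $248,910. Sum = $1,017,890.
Difference $1,017,900 − $1,017,890 = +$10 applied to largest floor area (Shipping): Shipping becomes $268,920.

Shipping: $268,920 · Inspection: $197,110 · Maintenance: $60,850 · Tooling: $113,130 · Finishing: $128,980 · Receiving: $248,910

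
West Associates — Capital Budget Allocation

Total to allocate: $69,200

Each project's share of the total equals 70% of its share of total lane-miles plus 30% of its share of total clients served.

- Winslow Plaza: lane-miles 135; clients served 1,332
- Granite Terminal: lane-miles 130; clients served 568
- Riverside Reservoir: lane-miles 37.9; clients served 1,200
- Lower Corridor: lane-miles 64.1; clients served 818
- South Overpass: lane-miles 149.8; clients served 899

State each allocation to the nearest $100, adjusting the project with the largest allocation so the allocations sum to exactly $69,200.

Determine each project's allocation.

Winslow Plaza: $18,500; Granite Terminal: $14,600; Riverside Reservoir: $8,700; Lower Corridor: $9,500; South Overpass: $17,900

Totals — lane-miles 516.8, clients served 4,817.
Combined weights (70% lane-miles + 30% clients served): Winslow Plaza 0.2658; Granite Terminal 0.2115; Riverside Reservoir 0.1261; Lower Corridor 0.1378; South Overpass 0.2589.
Raw shares: Winslow Plaza 18,394.21; Granite Terminal 14,632.91; Riverside Reservoir 8,724.08; Lower Corridor 9,533.50; South Overpass 17,915.30.
At nearest $100: Winslow Plaza $18,400; Granite Terminal $14,600; Riverside Reservoir $8,700; Lower Corridor $9,500; South Overpass $17,900. Sum = $69,100.
Difference $69,200 − $69,100 = +$100 applied to largest allocation (Winslow Plaza): Winslow Plaza becomes $18,500.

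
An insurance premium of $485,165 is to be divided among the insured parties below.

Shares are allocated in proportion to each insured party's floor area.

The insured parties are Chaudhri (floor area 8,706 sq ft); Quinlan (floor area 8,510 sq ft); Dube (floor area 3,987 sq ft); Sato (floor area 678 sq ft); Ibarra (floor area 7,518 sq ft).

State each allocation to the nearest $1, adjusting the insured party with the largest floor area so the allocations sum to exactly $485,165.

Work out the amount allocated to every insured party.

Chaudhri: $143,672 · Quinlan: $140,439 · Dube: $65,797 · Sato: $11,189 · Ibarra: $124,068

Floor area total: 29,399.
Pro-rata amounts: Chaudhri 8,706/29,399 × $485,165 = 143,673.13; Quinlan 8,510/29,399 × $485,165 = 140,438.59; Dube 3,987/29,399 × $485,165 = 65,796.55; Sato 678/29,399 × $485,165 = 11,188.88; Ibarra 7,518/29,399 × $485,165 = 124,067.84.
Rounded to nearest $1: Chaudhri $143,673; Quinlan $140,439; Dube $65,797; Sato $11,189; Ibarra $124,068. Sum = $485,166.
Difference $485,165 − $485,166 = −$1 applied to largest floor area (Chaudhri): Chaudhri becomes $143,672.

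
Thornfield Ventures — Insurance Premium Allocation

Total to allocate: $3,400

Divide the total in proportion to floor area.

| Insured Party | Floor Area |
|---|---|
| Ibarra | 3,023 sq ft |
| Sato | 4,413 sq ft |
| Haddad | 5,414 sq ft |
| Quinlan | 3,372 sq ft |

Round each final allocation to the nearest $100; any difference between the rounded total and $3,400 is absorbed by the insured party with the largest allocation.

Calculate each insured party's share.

Ibarra: $600 · Sato: $900 · Haddad: $1,200 · Quinlan: $700

Combined floor area = 16,222.
Raw shares: Ibarra 3,023/16,222 × $3,400 = 633.60; Sato 4,413/16,222 × $3,400 = 924.93; Haddad 5,414/16,222 × $3,400 = 1,134.73; Quinlan 3,372/16,222 × $3,400 = 706.74.
At nearest $100: Ibarra $600; Sato $900; Haddad $1,100; Quinlan $700. Sum = $3,300.
Difference $3,400 − $3,300 = +$100 applied to largest allocation (Haddad): Haddad becomes $1,200.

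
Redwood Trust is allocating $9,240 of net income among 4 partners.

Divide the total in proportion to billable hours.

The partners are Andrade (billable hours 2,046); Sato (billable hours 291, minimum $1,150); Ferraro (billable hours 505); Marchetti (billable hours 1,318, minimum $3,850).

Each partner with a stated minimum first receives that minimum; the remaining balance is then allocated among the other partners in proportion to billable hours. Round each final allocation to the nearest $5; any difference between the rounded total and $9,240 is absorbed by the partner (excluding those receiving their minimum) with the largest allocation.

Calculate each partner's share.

Andrade: $3,400 · Sato: $1,150 · Ferraro: $840 · Marchetti: $3,850

Fund the minimums — Sato $1,150; Marchetti $3,850. Residual $4,240.
Residual split over remaining billable hours 2,551: Andrade 3,400.64 → $3,400; Ferraro 839.36 → $840.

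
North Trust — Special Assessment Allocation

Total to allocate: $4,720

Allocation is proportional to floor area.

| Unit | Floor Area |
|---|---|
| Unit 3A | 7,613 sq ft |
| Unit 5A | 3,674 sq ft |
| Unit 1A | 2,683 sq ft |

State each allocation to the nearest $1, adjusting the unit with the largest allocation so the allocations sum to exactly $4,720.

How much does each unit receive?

Unit 3A: $2,573; Unit 5A: $1,241; Unit 1A: $906

Sum of floor area: 13,970.
Unrounded shares: Unit 3A 7,613/13,970 × $4,720 = 2,572.18; Unit 5A 3,674/13,970 × $4,720 = 1,241.32; Unit 1A 2,683/13,970 × $4,720 = 906.497.
At nearest $1: Unit 3A $2,572; Unit 5A $1,241; Unit 1A $906. Sum = $4,719.
Difference $4,720 − $4,719 = +$1 applied to largest allocation (Unit 3A): Unit 3A becomes $2,573.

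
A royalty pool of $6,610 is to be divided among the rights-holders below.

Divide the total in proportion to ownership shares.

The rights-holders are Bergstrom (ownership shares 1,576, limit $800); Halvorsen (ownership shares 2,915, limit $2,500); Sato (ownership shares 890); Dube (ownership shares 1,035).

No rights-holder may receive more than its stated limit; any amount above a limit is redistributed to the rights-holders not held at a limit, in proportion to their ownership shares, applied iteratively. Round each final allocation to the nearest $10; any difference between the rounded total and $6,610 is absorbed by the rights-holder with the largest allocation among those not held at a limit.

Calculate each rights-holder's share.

Bergstrom: $800 · Halvorsen: $2,500 · Sato: $1,530 · Dube: $1,780

Total ownership shares = 6,416.
Unconstrained shares: Bergstrom 1,623.65; Halvorsen 3,003.14; Sato 916.91; Dube 1,066.30.
Cap binds for Bergstrom ($800), Halvorsen ($2,500); residual $3,310 reallocated over remaining ownership shares 1,925.
Shares after redistribution: Sato 1,530.34 → $1,530; Dube 1,779.66 → $1,780.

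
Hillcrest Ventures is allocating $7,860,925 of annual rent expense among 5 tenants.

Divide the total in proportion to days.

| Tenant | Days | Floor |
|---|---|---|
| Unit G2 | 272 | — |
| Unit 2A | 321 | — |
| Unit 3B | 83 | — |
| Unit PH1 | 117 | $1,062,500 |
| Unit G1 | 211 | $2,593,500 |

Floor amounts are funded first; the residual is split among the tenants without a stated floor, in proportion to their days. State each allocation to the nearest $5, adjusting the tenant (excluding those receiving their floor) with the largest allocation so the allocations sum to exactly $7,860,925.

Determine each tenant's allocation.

Unit G2: $1,691,920 · Unit 2A: $1,996,720 · Unit 3B: $516,285 · Unit PH1: $1,062,500 · Unit G1: $2,593,500

Minimums first: Unit PH1 $1,062,500; Unit G1 $2,593,500. Residual $4,204,925.
Residual split over remaining days 676: Unit G2 1,691,922.49 → $1,691,920; Unit 2A 1,996,717.34 → $1,996,715; Unit 3B 516,285.17 → $516,285.
Rounding difference +$5 applied to Unit 2A → $1,996,720.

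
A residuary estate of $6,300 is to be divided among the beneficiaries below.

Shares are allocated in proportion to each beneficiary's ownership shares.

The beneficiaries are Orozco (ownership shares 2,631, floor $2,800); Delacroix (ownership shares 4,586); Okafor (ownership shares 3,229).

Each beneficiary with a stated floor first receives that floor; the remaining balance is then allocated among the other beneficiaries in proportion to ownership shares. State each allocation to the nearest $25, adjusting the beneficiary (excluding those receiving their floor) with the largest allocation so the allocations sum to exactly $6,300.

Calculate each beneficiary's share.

Fund the minimums — Orozco $2,800. Balance $3,500.
Balance split over remaining ownership shares 7,815: Delacroix 2,053.87 → $2,050; Okafor 1,446.13 → $1,450.

Orozco: $2,800; Delacroix: $2,050; Okafor: $1,450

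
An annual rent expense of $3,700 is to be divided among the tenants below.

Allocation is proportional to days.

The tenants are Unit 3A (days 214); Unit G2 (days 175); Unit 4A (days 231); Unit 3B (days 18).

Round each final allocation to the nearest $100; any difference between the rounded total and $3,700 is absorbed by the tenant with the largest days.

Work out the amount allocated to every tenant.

Unit 3A: $1,200 | Unit G2: $1,000 | Unit 4A: $1,400 | Unit 3B: $100

Days total: 638.
Proportional shares: Unit 3A 214/638 × $3,700 = 1,241.07; Unit G2 175/638 × $3,700 = 1,014.89; Unit 4A 231/638 × $3,700 = 1,339.66; Unit 3B 18/638 × $3,700 = 104.39.
After rounding ($100): Unit 3A $1,200; Unit G2 $1,000; Unit 4A $1,300; Unit 3B $100. Sum = $3,600.
Difference $3,700 − $3,600 = +$100 applied to largest days (Unit 4A): Unit 4A becomes $1,400.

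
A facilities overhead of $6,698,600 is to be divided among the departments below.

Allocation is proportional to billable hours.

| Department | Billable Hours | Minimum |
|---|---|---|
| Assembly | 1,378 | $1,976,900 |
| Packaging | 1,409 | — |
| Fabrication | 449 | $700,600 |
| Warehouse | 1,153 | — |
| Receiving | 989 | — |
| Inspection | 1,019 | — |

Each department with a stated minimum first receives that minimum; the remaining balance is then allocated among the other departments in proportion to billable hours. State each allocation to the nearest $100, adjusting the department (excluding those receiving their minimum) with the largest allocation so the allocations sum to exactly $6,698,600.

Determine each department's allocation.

Assembly: $1,976,900 | Packaging: $1,239,800 | Fabrication: $700,600 | Warehouse: $1,014,500 | Receiving: $870,200 | Inspection: $896,600

Guaranteed amounts: Assembly $1,976,900; Fabrication $700,600. Balance $4,021,100.
Balance split over remaining billable hours 4,570: Packaging 1,239,765.84 → $1,239,800; Warehouse 1,014,513.85 → $1,014,500; Receiving 870,211.79 → $870,200; Inspection 896,608.51 → $896,600.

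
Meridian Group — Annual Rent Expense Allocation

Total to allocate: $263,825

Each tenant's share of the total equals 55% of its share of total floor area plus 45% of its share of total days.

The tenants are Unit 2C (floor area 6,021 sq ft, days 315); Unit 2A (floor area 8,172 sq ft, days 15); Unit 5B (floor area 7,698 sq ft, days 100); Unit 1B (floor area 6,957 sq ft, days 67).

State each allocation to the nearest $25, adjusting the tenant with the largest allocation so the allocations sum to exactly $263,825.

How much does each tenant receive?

Totals — floor area 28,848, days 497.
Combined weights (55% floor area + 45% days): Unit 2C 0.4000; Unit 2A 0.1694; Unit 5B 0.2373; Unit 1B 0.1933.
Pro-rata amounts: Unit 2C 105,531.14; Unit 2A 44,687.82; Unit 5B 62,608.06; Unit 1B 50,997.98.
At nearest $25: Unit 2C $105,525; Unit 2A $44,700; Unit 5B $62,600; Unit 1B $51,000. Sum = $263,825.
No rounding difference to absorb.

Unit 2C: $105,525; Unit 2A: $44,700; Unit 5B: $62,600; Unit 1B: $51,000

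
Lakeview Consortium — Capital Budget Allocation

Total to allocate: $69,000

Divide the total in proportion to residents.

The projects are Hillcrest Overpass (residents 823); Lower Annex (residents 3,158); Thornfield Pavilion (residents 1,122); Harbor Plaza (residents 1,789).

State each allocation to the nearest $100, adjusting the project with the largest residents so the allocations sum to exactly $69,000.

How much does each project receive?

Sum of residents: 6,892.
Unrounded shares: Hillcrest Overpass 823/6,892 × $69,000 = 8,239.55; Lower Annex 3,158/6,892 × $69,000 = 31,616.66; Thornfield Pavilion 1,122/6,892 × $69,000 = 11,233.02; Harbor Plaza 1,789/6,892 × $69,000 = 17,910.77.
Rounded to nearest $100: Hillcrest Overpass $8,200; Lower Annex $31,600; Thornfield Pavilion $11,200; Harbor Plaza $17,900. Sum = $68,900.
Difference $69,000 − $68,900 = +$100 applied to largest residents (Lower Annex): Lower Annex becomes $31,700.

Hillcrest Overpass: $8,200 | Lower Annex: $31,700 | Thornfield Pavilion: $11,200 | Harbor Plaza: $17,900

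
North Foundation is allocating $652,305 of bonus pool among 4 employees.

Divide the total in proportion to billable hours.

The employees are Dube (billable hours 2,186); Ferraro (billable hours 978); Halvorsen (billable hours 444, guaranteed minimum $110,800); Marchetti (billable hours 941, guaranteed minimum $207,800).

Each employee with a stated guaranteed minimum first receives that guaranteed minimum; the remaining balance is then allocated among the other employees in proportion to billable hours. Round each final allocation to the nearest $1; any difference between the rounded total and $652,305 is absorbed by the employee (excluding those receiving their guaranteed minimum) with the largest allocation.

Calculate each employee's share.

Dube: $230,556 | Ferraro: $103,149 | Halvorsen: $110,800 | Marchetti: $207,800

Guaranteed amounts: Halvorsen $110,800; Marchetti $207,800. Remaining pool $333,705.
Remaining pool split over remaining billable hours 3,164: Dube 230,555.98 → $230,556; Ferraro 103,149.02 → $103,149.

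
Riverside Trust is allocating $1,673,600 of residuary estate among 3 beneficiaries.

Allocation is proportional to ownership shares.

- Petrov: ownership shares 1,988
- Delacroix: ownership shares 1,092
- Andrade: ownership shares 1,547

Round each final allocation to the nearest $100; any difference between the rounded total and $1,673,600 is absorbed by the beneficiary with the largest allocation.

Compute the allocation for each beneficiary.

Combined ownership shares = 4,627.
Proportional shares: Petrov 1,988/4,627 × $1,673,600 = 719,065.66; Delacroix 1,092/4,627 × $1,673,600 = 394,979.73; Andrade 1,547/4,627 × $1,673,600 = 559,554.61.
At nearest $100: Petrov $719,100; Delacroix $395,000; Andrade $559,600. Sum = $1,673,700.
Difference $1,673,600 − $1,673,700 = −$100 applied to largest allocation (Petrov): Petrov becomes $719,000.

Petrov: $719,000 | Delacroix: $395,000 | Andrade: $559,600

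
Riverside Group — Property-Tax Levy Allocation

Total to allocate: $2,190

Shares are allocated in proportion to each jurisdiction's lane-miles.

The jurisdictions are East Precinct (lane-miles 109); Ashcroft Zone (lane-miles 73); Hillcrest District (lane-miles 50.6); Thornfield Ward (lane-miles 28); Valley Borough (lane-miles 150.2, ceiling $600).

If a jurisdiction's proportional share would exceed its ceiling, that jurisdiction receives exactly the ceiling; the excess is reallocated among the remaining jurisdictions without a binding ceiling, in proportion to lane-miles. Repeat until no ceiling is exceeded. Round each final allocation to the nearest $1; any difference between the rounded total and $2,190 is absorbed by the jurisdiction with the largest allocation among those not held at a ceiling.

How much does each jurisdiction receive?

East Precinct: $665 | Ashcroft Zone: $445 | Hillcrest District: $309 | Thornfield Ward: $171 | Valley Borough: $600

Sum of lane-miles: 410.8.
Unconstrained shares: East Precinct 581.09; Ashcroft Zone 389.17; Hillcrest District 269.75; Thornfield Ward 149.27; Valley Borough 800.73.
Capped: Valley Borough ($600); balance $1,590 reallocated over remaining lane-miles 260.6.
Remaining shares: East Precinct 665.04 → $665; Ashcroft Zone 445.40 → $445; Hillcrest District 308.73 → $309; Thornfield Ward 170.84 → $171.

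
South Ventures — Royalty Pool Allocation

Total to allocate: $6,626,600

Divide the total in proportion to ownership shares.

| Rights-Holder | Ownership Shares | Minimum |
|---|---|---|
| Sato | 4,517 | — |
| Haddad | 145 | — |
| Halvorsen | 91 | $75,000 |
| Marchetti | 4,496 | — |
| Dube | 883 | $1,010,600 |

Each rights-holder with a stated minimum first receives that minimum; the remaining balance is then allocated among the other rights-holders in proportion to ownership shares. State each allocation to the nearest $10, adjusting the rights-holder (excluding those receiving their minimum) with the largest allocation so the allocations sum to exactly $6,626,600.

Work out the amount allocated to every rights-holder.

Sato: $2,732,990; Haddad: $87,730; Halvorsen: $75,000; Marchetti: $2,720,280; Dube: $1,010,600

Minimums first: Halvorsen $75,000; Dube $1,010,600. Balance $5,541,000.
Balance split over remaining ownership shares 9,158: Sato 2,732,987.22 → $2,732,990; Haddad 87,731.49 → $87,730; Marchetti 2,720,281.28 → $2,720,280.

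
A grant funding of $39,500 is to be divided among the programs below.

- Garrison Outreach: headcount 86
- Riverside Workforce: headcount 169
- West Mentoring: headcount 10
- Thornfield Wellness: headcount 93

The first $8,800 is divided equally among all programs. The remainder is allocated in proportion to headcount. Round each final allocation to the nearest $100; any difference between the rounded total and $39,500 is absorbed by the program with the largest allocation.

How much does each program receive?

$8,800 shared equally gives $2,200 per program.
Remainder $30,700 by headcount (total 358): Garrison Outreach 7,374.86 → $7,400; Riverside Workforce 14,492.46 → $14,500; West Mentoring 857.54 → $900; Thornfield Wellness 7,975.14 → $8,000.
Rounding difference −$100 on remainder applied to Riverside Workforce.
Totals: Garrison Outreach $2,200 + $7,400 = $9,600; Riverside Workforce $2,200 + $14,400 = $16,600; West Mentoring $2,200 + $900 = $3,100; Thornfield Wellness $2,200 + $8,000 = $10,200.

Garrison Outreach: $9,600 | Riverside Workforce: $16,600 | West Mentoring: $3,100 | Thornfield Wellness: $10,200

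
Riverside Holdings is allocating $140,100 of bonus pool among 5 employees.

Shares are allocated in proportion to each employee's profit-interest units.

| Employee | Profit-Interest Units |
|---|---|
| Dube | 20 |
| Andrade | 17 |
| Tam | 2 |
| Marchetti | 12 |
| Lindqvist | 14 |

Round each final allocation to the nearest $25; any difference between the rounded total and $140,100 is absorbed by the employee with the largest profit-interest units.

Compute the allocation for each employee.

Sum of profit-interest units: 20 + 17 + 2 + 12 + 14 = 65.
Raw shares: Dube 43,107.69; Andrade 36,641.54; Tam 4,310.77; Marchetti 25,864.62; Lindqvist 30,175.38.
Rounded to nearest $25: Dube $43,100; Andrade $36,650; Tam $4,300; Marchetti $25,875; Lindqvist $30,175. Sum = $140,100.
No rounding difference to absorb.

Dube: $43,100 | Andrade: $36,650 | Tam: $4,300 | Marchetti: $25,875 | Lindqvist: $30,175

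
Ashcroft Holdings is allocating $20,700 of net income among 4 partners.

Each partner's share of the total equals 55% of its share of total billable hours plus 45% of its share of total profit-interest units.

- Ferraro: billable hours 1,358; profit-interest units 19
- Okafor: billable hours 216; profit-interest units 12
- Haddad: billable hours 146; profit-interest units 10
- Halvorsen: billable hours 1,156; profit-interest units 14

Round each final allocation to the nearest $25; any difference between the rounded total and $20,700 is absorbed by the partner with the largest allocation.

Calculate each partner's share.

Billable hours total 2,876; profit-interest units total 55.
Composite weights (55% billable hours + 45% profit-interest units): Ferraro 0.4152; Okafor 0.1395; Haddad 0.1097; Halvorsen 0.3356.
Proportional shares: Ferraro 8,593.72; Okafor 2,887.43; Haddad 2,271.60; Halvorsen 6,947.26.
At nearest $25: Ferraro $8,600; Okafor $2,875; Haddad $2,275; Halvorsen $6,950. Sum = $20,700.
Sum already equals the total — no adjustment.

Ferraro: $8,600; Okafor: $2,875; Haddad: $2,275; Halvorsen: $6,950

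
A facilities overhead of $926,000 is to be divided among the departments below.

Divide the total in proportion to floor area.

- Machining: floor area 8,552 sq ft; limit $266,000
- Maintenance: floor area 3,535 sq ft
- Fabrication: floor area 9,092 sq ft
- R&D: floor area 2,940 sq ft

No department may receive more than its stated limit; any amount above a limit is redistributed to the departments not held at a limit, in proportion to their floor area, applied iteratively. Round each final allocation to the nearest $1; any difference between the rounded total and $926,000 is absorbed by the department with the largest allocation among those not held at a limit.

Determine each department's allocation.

Machining: $266,000 · Maintenance: $149,875 · Fabrication: $385,477 · R&D: $124,648

Total floor area = 24,119.
Unconstrained shares: Machining 328,336.66; Maintenance 135,719.14; Fabrication 349,068.87; R&D 112,875.33.
Held at cap: Machining ($266,000); balance $660,000 reallocated over remaining floor area 15,567.
Shares after redistribution: Maintenance 149,874.74 → $149,875; Fabrication 385,476.97 → $385,477; R&D 124,648.29 → $124,648.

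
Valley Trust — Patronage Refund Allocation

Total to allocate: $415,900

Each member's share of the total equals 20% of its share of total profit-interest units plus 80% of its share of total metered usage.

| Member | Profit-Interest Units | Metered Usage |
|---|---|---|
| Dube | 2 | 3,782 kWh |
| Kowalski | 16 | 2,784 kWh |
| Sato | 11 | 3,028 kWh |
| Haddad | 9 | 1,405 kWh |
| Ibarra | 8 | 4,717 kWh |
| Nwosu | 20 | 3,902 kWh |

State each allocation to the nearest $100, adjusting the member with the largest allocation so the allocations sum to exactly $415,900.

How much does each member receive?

Profit-interest units total 66; metered usage total 19,618.
Blended shares (20% profit-interest units + 80% metered usage): Dube 0.1603; Kowalski 0.1620; Sato 0.1568; Haddad 0.0846; Ibarra 0.2166; Nwosu 0.2197.
Raw shares: Dube 66,663.08; Kowalski 67,381.31; Sato 65,218.02; Haddad 35,171.44; Ibarra 90,082.44; Nwosu 91,383.73.
After rounding ($100): Dube $66,700; Kowalski $67,400; Sato $65,200; Haddad $35,200; Ibarra $90,100; Nwosu $91,400. Sum = $416,000.
Difference $415,900 − $416,000 = −$100 applied to largest allocation (Nwosu): Nwosu becomes $91,300.

Dube: $66,700 · Kowalski: $67,400 · Sato: $65,200 · Haddad: $35,200 · Ibarra: $90,100 · Nwosu: $91,300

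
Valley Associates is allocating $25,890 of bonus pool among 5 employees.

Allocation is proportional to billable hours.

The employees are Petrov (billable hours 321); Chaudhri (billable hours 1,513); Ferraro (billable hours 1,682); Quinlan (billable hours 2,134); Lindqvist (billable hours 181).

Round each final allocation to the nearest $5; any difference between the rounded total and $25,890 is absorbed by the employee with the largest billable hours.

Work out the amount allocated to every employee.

Petrov: $1,425 | Chaudhri: $6,720 | Ferraro: $7,470 | Quinlan: $9,470 | Lindqvist: $805

Total billable hours = 5,831.
Pro-rata amounts: Petrov 321/5,831 × $25,890 = 1,425.26; Chaudhri 1,513/5,831 × $25,890 = 6,717.81; Ferraro 1,682/5,831 × $25,890 = 7,468.18; Quinlan 2,134/5,831 × $25,890 = 9,475.09; Lindqvist 181/5,831 × $25,890 = 803.65.
Rounded to nearest $5: Petrov $1,425; Chaudhri $6,720; Ferraro $7,470; Quinlan $9,475; Lindqvist $805. Sum = $25,895.
Difference $25,890 − $25,895 = −$5 applied to largest billable hours (Quinlan): Quinlan becomes $9,470.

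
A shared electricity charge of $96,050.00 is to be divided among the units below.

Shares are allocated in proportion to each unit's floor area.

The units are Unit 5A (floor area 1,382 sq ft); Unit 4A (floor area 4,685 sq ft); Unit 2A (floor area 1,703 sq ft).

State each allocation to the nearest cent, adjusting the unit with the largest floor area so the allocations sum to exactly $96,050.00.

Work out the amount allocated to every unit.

Unit 5A: $17,083.80 · Unit 4A: $57,914.31 · Unit 2A: $21,051.89

Sum of floor area: 1,382 + 4,685 + 1,703 = 7,770.
Proportional shares: Unit 5A 17,083.7967; Unit 4A 57,914.3179; Unit 2A 21,051.8855.
After rounding (cent): Unit 5A $17,083.80; Unit 4A $57,914.32; Unit 2A $21,051.89. Sum = $96,050.01.
Difference $96,050.00 − $96,050.01 = −$0.01 applied to largest floor area (Unit 4A): Unit 4A becomes $57,914.31.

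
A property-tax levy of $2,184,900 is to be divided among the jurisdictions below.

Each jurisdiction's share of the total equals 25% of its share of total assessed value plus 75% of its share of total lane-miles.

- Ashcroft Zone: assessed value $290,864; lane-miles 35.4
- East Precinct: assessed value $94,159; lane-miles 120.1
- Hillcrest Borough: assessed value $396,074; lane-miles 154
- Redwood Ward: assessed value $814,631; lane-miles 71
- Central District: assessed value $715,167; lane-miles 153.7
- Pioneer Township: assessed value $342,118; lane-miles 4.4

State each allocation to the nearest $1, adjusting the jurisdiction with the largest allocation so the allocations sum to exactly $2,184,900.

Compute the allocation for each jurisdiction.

Ashcroft Zone: $167,589; East Precinct: $384,787; Hillcrest Borough: $550,088; Redwood Ward: $383,739; Central District: $614,872; Pioneer Township: $83,825

Totals — assessed value 2,653,013, lane-miles 538.6.
Blended shares (25% assessed value + 75% lane-miles): Ashcroft Zone 0.0767; East Precinct 0.1761; Hillcrest Borough 0.2518; Redwood Ward 0.1756; Central District 0.2814; Pioneer Township 0.0384.
Proportional shares: Ashcroft Zone 167,589.05; East Precinct 384,787.05; Hillcrest Borough 550,087.67; Redwood Ward 383,738.65; Central District 614,872.52; Pioneer Township 83,825.05.
After rounding ($1): Ashcroft Zone $167,589; East Precinct $384,787; Hillcrest Borough $550,088; Redwood Ward $383,739; Central District $614,873; Pioneer Township $83,825. Sum = $2,184,901.
Difference $2,184,900 − $2,184,901 = −$1 applied to largest allocation (Central District): Central District becomes $614,872.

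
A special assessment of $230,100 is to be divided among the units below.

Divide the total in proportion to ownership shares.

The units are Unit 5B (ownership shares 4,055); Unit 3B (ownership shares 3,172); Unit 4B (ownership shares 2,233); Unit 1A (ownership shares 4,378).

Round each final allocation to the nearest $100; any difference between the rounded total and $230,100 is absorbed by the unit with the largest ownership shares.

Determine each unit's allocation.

Ownership shares total: 13,838.
Raw shares: Unit 5B 4,055/13,838 × $230,100 = 67,427.05; Unit 3B 3,172/13,838 × $230,100 = 52,744.41; Unit 4B 2,233/13,838 × $230,100 = 37,130.60; Unit 1A 4,378/13,838 × $230,100 = 72,797.93.
At nearest $100: Unit 5B $67,400; Unit 3B $52,700; Unit 4B $37,100; Unit 1A $72,800. Sum = $230,000.
Difference $230,100 − $230,000 = +$100 applied to largest ownership shares (Unit 1A): Unit 1A becomes $72,900.

Unit 5B: $67,400; Unit 3B: $52,700; Unit 4B: $37,100; Unit 1A: $72,900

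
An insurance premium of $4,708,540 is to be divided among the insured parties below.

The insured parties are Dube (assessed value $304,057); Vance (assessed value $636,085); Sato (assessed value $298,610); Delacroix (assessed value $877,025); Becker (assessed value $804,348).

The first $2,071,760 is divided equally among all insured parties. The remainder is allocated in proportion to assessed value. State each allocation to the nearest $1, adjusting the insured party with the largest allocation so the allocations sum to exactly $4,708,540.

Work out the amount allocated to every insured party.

First tranche $2,071,760 split equally: $414,352 each.
Remainder $2,636,780 by assessed value (total 2,920,125): Dube 274,553.80 → $274,554; Vance 574,364.52 → $574,365; Sato 269,635.33 → $269,635; Delacroix 791,925.68 → $791,926; Becker 726,300.66 → $726,301.
Rounding difference −$1 on remainder applied to Delacroix.
Totals: Dube $414,352 + $274,554 = $688,906; Vance $414,352 + $574,365 = $988,717; Sato $414,352 + $269,635 = $683,987; Delacroix $414,352 + $791,925 = $1,206,277; Becker $414,352 + $726,301 = $1,140,653.

Dube: $688,906 | Vance: $988,717 | Sato: $683,987 | Delacroix: $1,206,277 | Becker: $1,140,653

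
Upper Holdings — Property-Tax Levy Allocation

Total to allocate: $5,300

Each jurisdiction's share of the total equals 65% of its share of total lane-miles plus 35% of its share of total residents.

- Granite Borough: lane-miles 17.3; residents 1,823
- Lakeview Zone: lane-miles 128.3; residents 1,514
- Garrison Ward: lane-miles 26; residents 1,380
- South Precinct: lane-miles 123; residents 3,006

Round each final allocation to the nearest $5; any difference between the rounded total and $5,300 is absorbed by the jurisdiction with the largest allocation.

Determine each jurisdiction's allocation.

Lane-miles total 294.6; residents total 7,723.
Combined weights (65% lane-miles + 35% residents): Granite Borough 0.1208; Lakeview Zone 0.3517; Garrison Ward 0.1199; South Precinct 0.4076.
Raw shares: Granite Borough 640.17; Lakeview Zone 1,863.97; Garrison Ward 635.50; South Precinct 2,160.36.
Rounded to nearest $5: Granite Borough $640; Lakeview Zone $1,865; Garrison Ward $635; South Precinct $2,160. Sum = $5,300.
No rounding difference to absorb.

Granite Borough: $640 | Lakeview Zone: $1,865 | Garrison Ward: $635 | South Precinct: $2,160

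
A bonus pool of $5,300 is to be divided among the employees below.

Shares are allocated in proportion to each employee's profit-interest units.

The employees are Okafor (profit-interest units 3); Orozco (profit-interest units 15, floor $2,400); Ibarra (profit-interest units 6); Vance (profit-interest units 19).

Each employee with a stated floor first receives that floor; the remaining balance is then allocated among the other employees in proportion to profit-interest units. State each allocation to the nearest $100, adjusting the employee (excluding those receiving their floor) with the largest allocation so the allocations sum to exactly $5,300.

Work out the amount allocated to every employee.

Minimums first: Orozco $2,400. Remaining pool $2,900.
Remaining pool split over remaining profit-interest units 28: Okafor 310.71 → $300; Ibarra 621.43 → $600; Vance 1,967.86 → $2,000.

Okafor: $300 · Orozco: $2,400 · Ibarra: $600 · Vance: $2,000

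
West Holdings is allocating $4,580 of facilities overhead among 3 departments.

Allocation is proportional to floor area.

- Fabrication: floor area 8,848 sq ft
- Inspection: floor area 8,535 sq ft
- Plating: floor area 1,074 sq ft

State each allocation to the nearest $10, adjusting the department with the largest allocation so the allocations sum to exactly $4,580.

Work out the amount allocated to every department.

Combined floor area = 18,457.
Pro-rata amounts: Fabrication 8,848/18,457 × $4,580 = 2,195.58; Inspection 8,535/18,457 × $4,580 = 2,117.91; Plating 1,074/18,457 × $4,580 = 266.51.
After rounding ($10): Fabrication $2,200; Inspection $2,120; Plating $270. Sum = $4,590.
Difference $4,580 − $4,590 = −$10 applied to largest allocation (Fabrication): Fabrication becomes $2,190.

Fabrication: $2,190 · Inspection: $2,120 · Plating: $270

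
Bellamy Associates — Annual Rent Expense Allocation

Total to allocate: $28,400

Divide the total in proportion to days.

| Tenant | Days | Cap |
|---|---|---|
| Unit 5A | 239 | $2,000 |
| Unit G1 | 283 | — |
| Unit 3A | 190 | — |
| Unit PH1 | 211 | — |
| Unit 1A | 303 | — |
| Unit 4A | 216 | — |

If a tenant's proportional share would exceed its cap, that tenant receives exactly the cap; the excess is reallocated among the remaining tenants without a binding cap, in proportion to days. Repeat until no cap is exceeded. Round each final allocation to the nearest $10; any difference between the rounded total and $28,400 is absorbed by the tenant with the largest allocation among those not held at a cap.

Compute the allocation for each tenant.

Combined days = 1,442.
Proportional shares (ignoring caps): Unit 5A 4,707.07; Unit G1 5,573.65; Unit 3A 3,742.02; Unit PH1 4,155.62; Unit 1A 5,967.55; Unit 4A 4,254.09.
Cap binds for Unit 5A ($2,000); remaining pool $26,400 reallocated over remaining days 1,203.
Shares after redistribution: Unit G1 6,210.47 → $6,210; Unit 3A 4,169.58 → $4,170; Unit PH1 4,630.42 → $4,630; Unit 1A 6,649.38 → $6,650; Unit 4A 4,740.15 → $4,740.

Unit 5A: $2,000 · Unit G1: $6,210 · Unit 3A: $4,170 · Unit PH1: $4,630 · Unit 1A: $6,650 · Unit 4A: $4,740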